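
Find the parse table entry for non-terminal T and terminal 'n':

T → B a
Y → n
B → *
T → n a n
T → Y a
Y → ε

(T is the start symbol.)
T → n a n, T → Y a

To find M[T, 'n'], we find productions for T where 'n' is in the predict set (PREDICT(N → α) = (FIRST(α) \ {ε}) ∪ (FOLLOW(N) if α ⇒* ε)).

Relevant sets:
  FIRST(B) = { '*' }
  FIRST(Y) = { 'n', ε }

T → B a: PREDICT = { '*' }
T → n a n: PREDICT = { 'n' }
  'n' is in predict set, so this production goes in M[T, 'n']
T → Y a: PREDICT = { 'a', 'n' }
  'n' is in predict set, so this production goes in M[T, 'n']

M[T, 'n'] = T → n a n, T → Y a  (a multiply-defined cell — the grammar is not LL(1))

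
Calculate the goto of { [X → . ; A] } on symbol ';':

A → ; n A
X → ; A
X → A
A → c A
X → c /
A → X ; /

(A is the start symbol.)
GOTO(I, ';') = CLOSURE({ [A → αX.β] : [A → α.Xβ] ∈ I, X = ';' })

Items with dot before ';', with the dot advanced:
  [X → . ; A] → [X → ; . A]
Closure of the advanced items:
  [X → ; . A] has the dot before A: add [A → . ; n A], [A → . c A], [A → . X ; /]
  [A → . X ; /] has the dot before X: add [X → . ; A], [X → . A], [X → . c /]

GOTO = { [A → . ; n A], [A → . X ; /], [A → . c A], [X → . ; A], [X → . A], [X → . c /], [X → ; . A] }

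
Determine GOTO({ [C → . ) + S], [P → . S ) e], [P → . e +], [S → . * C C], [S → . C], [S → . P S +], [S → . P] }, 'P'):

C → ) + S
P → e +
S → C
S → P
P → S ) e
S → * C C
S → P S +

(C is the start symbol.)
GOTO(I, 'P') = CLOSURE({ [A → αX.β] : [A → α.Xβ] ∈ I, X = 'P' })

Items with dot before 'P', with the dot advanced:
  [S → . P] → [S → P .]
  [S → . P S +] → [S → P . S +]
Closure of the advanced items:
  [S → P . S +] has the dot before S: add [S → . C], [S → . P], [S → . * C C], [S → . P S +]
  [S → . C] has the dot before C: add [C → . ) + S]
  [S → . P] has the dot before P: add [P → . e +], [P → . S ) e]

GOTO = { [C → . ) + S], [P → . S ) e], [P → . e +], [S → . * C C], [S → . C], [S → . P S +], [S → . P], [S → P . S +], [S → P .] }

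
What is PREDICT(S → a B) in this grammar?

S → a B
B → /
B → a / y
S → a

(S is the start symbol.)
PREDICT(S → a B) = (FIRST(RHS) \ {ε}) ∪ (FOLLOW(S) if ε ∈ FIRST(RHS), i.e. RHS ⇒* ε)
FIRST(a B) = { 'a' }
ε ∉ FIRST(a B), so FOLLOW(S) is not added.
PREDICT(S → a B) = { 'a' }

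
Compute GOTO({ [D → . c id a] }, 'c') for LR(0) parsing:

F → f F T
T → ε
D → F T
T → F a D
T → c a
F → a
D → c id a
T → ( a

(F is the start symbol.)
{ [D → c . id a] }

GOTO(I, 'c') = CLOSURE({ [A → αX.β] : [A → α.Xβ] ∈ I, X = 'c' })

Items with dot before 'c', with the dot advanced:
  [D → . c id a] → [D → c . id a]
Closure adds nothing (no advanced item has the dot before a non-terminal).

GOTO = { [D → c . id a] }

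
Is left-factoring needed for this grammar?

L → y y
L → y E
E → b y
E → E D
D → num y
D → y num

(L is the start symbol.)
Yes, L has productions with common prefix 'y'

Left-factoring is needed when two productions for the same non-terminal
share a common prefix on the right-hand side.

Productions for L:
  L → y y
  L → y E
Productions for E:
  E → b y
  E → E D
Productions for D:
  D → num y
  D → y num

Found common prefix 'y' in productions for L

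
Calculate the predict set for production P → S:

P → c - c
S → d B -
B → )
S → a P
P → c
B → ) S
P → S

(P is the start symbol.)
{ 'a', 'd' }

PREDICT(P → S) = (FIRST(RHS) \ {ε}) ∪ (FOLLOW(P) if ε ∈ FIRST(RHS), i.e. RHS ⇒* ε)
FIRST(S) = { 'a', 'd' }
FIRST(S) = { 'a', 'd' }
ε ∉ FIRST(S), so FOLLOW(P) is not added.
PREDICT(P → S) = { 'a', 'd' }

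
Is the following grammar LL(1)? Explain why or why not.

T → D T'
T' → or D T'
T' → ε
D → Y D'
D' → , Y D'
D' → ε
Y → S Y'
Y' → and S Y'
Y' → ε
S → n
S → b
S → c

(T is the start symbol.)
Yes, the grammar is LL(1).

Relevant sets:
  FOLLOW(T') = { $ }
  FOLLOW(D') = { $, 'or' }
  FOLLOW(Y') = { $, ',', 'or' }

For T':
  PREDICT(T' → or D T') = { 'or' }
  PREDICT(T' → ε) = { $ }
For D':
  PREDICT(D' → ',' Y D') = { ',' }
  PREDICT(D' → ε) = { $, 'or' }
For Y':
  PREDICT(Y' → and S Y') = { 'and' }
  PREDICT(Y' → ε) = { $, ',', 'or' }
For S:
  PREDICT(S → n) = { 'n' }
  PREDICT(S → b) = { 'b' }
  PREDICT(S → c) = { 'c' }
T, D, Y have a single production, so nothing to check there.

All predict sets are disjoint. The grammar IS LL(1).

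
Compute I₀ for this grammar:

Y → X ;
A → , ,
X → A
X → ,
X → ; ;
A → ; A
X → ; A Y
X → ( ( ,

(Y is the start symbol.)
{ [A → . , ,], [A → . ; A], [X → . ( ( ,], [X → . ,], [X → . ; ;], [X → . ; A Y], [X → . A], [Y → . X ;], [Y' → . Y] }

First, augment the grammar with Y' → Y
I₀ = CLOSURE({ [Y' → . Y] }):
  [Y' → . Y] has the dot before Y: add [Y → . X ;]
  [Y → . X ;] has the dot before X: add [X → . A], [X → . ,], [X → . ; ;], [X → . ; A Y], [X → . ( ( ,]
  [X → . A] has the dot before A: add [A → . , ,], [A → . ; A]
No further items can be added.

I₀ = { [A → . , ,], [A → . ; A], [X → . ( ( ,], [X → . ,], [X → . ; ;], [X → . ; A Y], [X → . A], [Y → . X ;], [Y' → . Y] }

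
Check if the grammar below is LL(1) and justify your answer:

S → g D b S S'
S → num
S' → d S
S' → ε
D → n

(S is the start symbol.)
No. Predict set conflict for S': { 'd' }

Relevant sets:
  FOLLOW(S') = { $, 'd' }

For S:
  PREDICT(S → g D b S S') = { 'g' }
  PREDICT(S → num) = { 'num' }
For S':
  PREDICT(S' → d S) = { 'd' }
  PREDICT(S' → ε) = { $, 'd' }
D has a single production, so nothing to check there.

Conflict found: Predict set conflict for S': { 'd' }
The grammar is NOT LL(1).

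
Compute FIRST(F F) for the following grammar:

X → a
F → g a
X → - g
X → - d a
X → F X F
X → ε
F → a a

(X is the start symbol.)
{ 'a', 'g' }

FIRST sets of the non-terminals involved (from the grammar, by fixed-point iteration):
  FIRST(F) = { 'a', 'g' }

To compute FIRST(F F), process the symbols left to right:
Symbol F is a non-terminal. Add FIRST(F) \ {ε} = { 'a', 'g' }
F is not nullable (ε ∉ FIRST(F)), so stop here.
FIRST(F F) = { 'a', 'g' }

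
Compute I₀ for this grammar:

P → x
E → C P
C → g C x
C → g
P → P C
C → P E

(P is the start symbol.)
First, augment the grammar with P' → P
I₀ = CLOSURE({ [P' → . P] }):
  [P' → . P] has the dot before P: add [P → . x], [P → . P C]
No further items can be added.

I₀ = { [P → . P C], [P → . x], [P' → . P] }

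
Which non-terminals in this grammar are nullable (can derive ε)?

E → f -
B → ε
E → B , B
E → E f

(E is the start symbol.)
A non-terminal is nullable if it can derive ε (the empty string): either it has an ε-production, or it has a production whose right-hand side consists entirely of nullable non-terminals.

ε-productions: B → ε
So B is immediately nullable.
No further non-terminal can be added: every production for the remaining non-terminals contains a terminal or a non-nullable non-terminal.
Nullable = { 'B' }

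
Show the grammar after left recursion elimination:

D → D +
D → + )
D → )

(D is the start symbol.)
D → + ) D'
D → ) D'
D' → + D'
D' → ε

D is directly left-recursive. The standard transformation for
  A → A α₁ | ... | A α_m | β₁ | ... | β_n
is
  A  → β₁ A' | ... | β_n A'
  A' → α₁ A' | ... | α_m A' | ε

D → + ) becomes D → + ) D'
D → ) becomes D → ) D'
D → D + becomes D' → + D'
Add D' → ε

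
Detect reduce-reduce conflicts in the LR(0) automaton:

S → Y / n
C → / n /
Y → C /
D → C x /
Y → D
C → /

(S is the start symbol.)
A reduce-reduce conflict occurs when an LR(0) state has two complete items [A → α .] and [B → β .] — both call for a reduction, and with no lookahead the parser cannot choose between them.

Augment with S' → S and build the canonical LR(0) collection (I0 = CLOSURE({[S' → . S]}), then GOTO on every symbol after a dot until no new states appear). It has 13 states:
  I0: { [C → . / n /], [C → . /], [D → . C x /], [S → . Y / n], [S' → . S], [Y → . C /], [Y → . D] }  — shift
  I1: { [C → / . n /], [C → / .] }  — shift, reduce
  I2: { [D → C . x /], [Y → C . /] }  — shift
  I3: { [Y → D .] }  — reduce
  I4: { [S' → S .] }  — accept
  I5: { [S → Y . / n] }  — shift
  I6: { [S → Y / . n] }  — shift
  I7: { [S → Y / n .] }  — reduce
  I8: { [Y → C / .] }  — reduce
  I9: { [D → C x . /] }  — shift
  I10: { [D → C x / .] }  — reduce
  I11: { [C → / n . /] }  — shift
  I12: { [C → / n / .] }  — reduce

No state contains more than one complete item.

Answer: No reduce-reduce conflicts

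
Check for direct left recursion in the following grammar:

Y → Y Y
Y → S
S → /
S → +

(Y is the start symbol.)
Y → Y Y: LEFT RECURSIVE (starts with Y)
Y → S: starts with S
S → /: starts with '/'
S → +: starts with '+'

The grammar has direct left recursion on: Y.

Answer: Yes, Y is left-recursive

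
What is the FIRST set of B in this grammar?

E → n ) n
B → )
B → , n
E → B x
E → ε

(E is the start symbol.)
To compute FIRST(B), examine every production with B on the left-hand side, reading each right-hand side left to right until a non-nullable symbol is reached.

From B → ):
  - ')' is a terminal: add ')' and stop
From B → , n:
  - ',' is a terminal: add ',' and stop

Collecting: FIRST(B) = { ')', ',' }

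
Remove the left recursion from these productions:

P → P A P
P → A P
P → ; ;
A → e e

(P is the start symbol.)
P is directly left-recursive. The standard transformation for
  A → A α₁ | ... | A α_m | β₁ | ... | β_n
is
  A  → β₁ A' | ... | β_n A'
  A' → α₁ A' | ... | α_m A' | ε

P → A P becomes P → A P P'
P → ; ; becomes P → ; ; P'
P → P A P becomes P' → A P P'
Add P' → ε

Productions for other non-terminals are unchanged:
  A → e e

Resulting grammar:
P → A P P'
P → ; ; P'
P' → A P P'
P' → ε
A → e e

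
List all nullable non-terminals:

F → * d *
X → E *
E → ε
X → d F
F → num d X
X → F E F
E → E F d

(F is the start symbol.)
A non-terminal is nullable if it can derive ε (the empty string): either it has an ε-production, or it has a production whose right-hand side consists entirely of nullable non-terminals.

ε-productions: E → ε
So E is immediately nullable.
No further non-terminal can be added: every production for the remaining non-terminals contains a terminal or a non-nullable non-terminal.
Nullable = { 'E' }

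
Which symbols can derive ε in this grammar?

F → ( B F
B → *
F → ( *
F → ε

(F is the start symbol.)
A non-terminal is nullable if it can derive ε (the empty string): either it has an ε-production, or it has a production whose right-hand side consists entirely of nullable non-terminals.

ε-productions: F → ε
So F is immediately nullable.
No further non-terminal can be added: every production for the remaining non-terminals contains a terminal or a non-nullable non-terminal.
Nullable = { 'F' }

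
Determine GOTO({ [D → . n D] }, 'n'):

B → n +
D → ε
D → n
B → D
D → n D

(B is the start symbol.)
{ [D → . n D], [D → . n], [D → .], [D → n . D] }

GOTO(I, 'n') = CLOSURE({ [A → αX.β] : [A → α.Xβ] ∈ I, X = 'n' })

Items with dot before 'n', with the dot advanced:
  [D → . n D] → [D → n . D]
Closure of the advanced items:
  [D → n . D] has the dot before D: add [D → .], [D → . n], [D → . n D]

GOTO = { [D → . n D], [D → . n], [D → .], [D → n . D] }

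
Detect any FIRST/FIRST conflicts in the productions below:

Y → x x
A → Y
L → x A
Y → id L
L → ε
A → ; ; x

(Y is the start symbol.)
No FIRST/FIRST conflicts.

A FIRST/FIRST conflict occurs when two productions N → α and N → β for the same non-terminal have FIRST(α) ∩ FIRST(β) ≠ ∅ (with ε ∈ FIRST of a nullable right-hand side, so two nullable alternatives also conflict).

FIRST sets of the non-terminals at (or reachable through a nullable prefix from) the front of some alternative:
  FIRST(Y) = { 'id', 'x' }

Productions for Y:
  Y → x x: FIRST = { 'x' }
  Y → id L: FIRST = { 'id' }
Productions for A:
  A → Y: FIRST = { 'id', 'x' }
  A → ; ; x: FIRST = { ';' }
Productions for L:
  L → x A: FIRST = { 'x' }
  L → ε: FIRST = { ε }

All alternatives of each non-terminal have pairwise disjoint FIRST sets.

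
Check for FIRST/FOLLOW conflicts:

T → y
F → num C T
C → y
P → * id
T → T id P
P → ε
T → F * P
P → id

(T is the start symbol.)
Nullable non-terminals: P.

P: nullable alternative(s) P → ε; FOLLOW(P) = { $, '*', 'id' }
  P → * id: FIRST \ {ε} = { '*' } — overlaps FOLLOW(P) on { '*' }: CONFLICT
  P → ε: FIRST \ {ε} = { } — this is the only nullable alternative, skip
  P → id: FIRST \ {ε} = { 'id' } — overlaps FOLLOW(P) on { 'id' }: CONFLICT

C, F, T have no nullable alternative, so no FIRST/FOLLOW check is needed there.

So the grammar has 2 FIRST/FOLLOW conflicts (marked CONFLICT above).

Answer: Yes. P → '*' id with FOLLOW(P) on { '*' }; P → id with FOLLOW(P) on { 'id' }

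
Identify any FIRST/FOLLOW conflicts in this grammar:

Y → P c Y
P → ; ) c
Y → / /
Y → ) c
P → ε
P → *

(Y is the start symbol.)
A FIRST/FOLLOW conflict occurs when a non-terminal N has a nullable alternative N → β (β ⇒* ε) and another alternative N → α with FIRST(α) ∩ FOLLOW(N) ≠ ∅: on such a lookahead the parser cannot decide between expanding α and letting N vanish via β.

Nullable non-terminals: P.

P: nullable alternative(s) P → ε; FOLLOW(P) = { 'c' }
  P → ; ) c: FIRST \ {ε} = { ';' } — disjoint from FOLLOW(P)
  P → ε: FIRST \ {ε} = { } — this is the only nullable alternative, skip
  P → *: FIRST \ {ε} = { '*' } — disjoint from FOLLOW(P)

Y has no nullable alternative, so no FIRST/FOLLOW check is needed there.

No FIRST/FOLLOW conflicts found.

Answer: No FIRST/FOLLOW conflicts.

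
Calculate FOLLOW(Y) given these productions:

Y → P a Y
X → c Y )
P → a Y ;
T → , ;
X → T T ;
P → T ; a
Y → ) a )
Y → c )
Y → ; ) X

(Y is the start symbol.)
{ $, ')', ';' }

To compute FOLLOW(Y), find every occurrence of Y on a right-hand side N → α Y β: add FIRST(β) \ {ε}, and if β is empty or nullable also add FOLLOW(N). Iterate to a fixed point.

Y is the start symbol, so $ ∈ FOLLOW(Y).
In Y → P a Y: Y is at the end; this adds FOLLOW(Y) to itself — nothing new
In X → c Y ): Y is followed by ')', add FIRST(')') \ {ε} = { ')' }
In P → a Y ;: Y is followed by ';', add FIRST(';') \ {ε} = { ';' }

Taking the union: FOLLOW(Y) = { $, ')', ';' }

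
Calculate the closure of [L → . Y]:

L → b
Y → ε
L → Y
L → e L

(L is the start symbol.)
To compute CLOSURE, for each item [A → α.Bβ] where B is a non-terminal, add [B → .γ] for all productions B → γ; repeat for the newly added items until nothing changes.

Start with: [L → . Y]
  [L → . Y] has the dot before Y: add [Y → .]
No further items can be added.

CLOSURE = { [L → . Y], [Y → .] }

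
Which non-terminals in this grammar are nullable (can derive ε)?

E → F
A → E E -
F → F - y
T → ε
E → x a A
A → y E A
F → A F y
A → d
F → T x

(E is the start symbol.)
{ 'T' }

ε-productions: T → ε
So T is immediately nullable.
No further non-terminal can be added: every production for the remaining non-terminals contains a terminal or a non-nullable non-terminal.
Nullable = { 'T' }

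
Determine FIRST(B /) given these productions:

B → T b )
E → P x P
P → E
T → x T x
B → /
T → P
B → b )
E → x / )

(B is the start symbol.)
FIRST sets of the non-terminals involved (from the grammar, by fixed-point iteration):
  FIRST(B) = { '/', 'b', 'x' }

To compute FIRST(B /), process the symbols left to right:
Symbol B is a non-terminal. Add FIRST(B) \ {ε} = { '/', 'b', 'x' }
B is not nullable (ε ∉ FIRST(B)), so stop here.
FIRST(B /) = { '/', 'b', 'x' }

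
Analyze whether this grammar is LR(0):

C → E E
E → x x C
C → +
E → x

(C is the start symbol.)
No. Shift-reduce conflict between [E → x .] and [E → x . x C]

Augment with C' → C and build the canonical LR(0) collection (I0 = CLOSURE({[C' → . C]}), then GOTO on every symbol after a dot until no new states appear). It has 8 states:
  I0: { [C → . +], [C → . E E], [C' → . C], [E → . x x C], [E → . x] }  — shift
  I1: { [C → + .] }  — reduce
  I2: { [C' → C .] }  — accept
  I3: { [C → E . E], [E → . x x C], [E → . x] }  — shift
  I4: { [E → x . x C], [E → x .] }  — shift, reduce
  I5: { [C → . +], [C → . E E], [E → . x x C], [E → . x], [E → x x . C] }  — shift
  I6: { [E → x x C .] }  — reduce
  I7: { [C → E E .] }  — reduce

Conflict in state I4:
  Shift-reduce conflict between [E → x .] and [E → x . x C]
So the grammar is NOT LR(0).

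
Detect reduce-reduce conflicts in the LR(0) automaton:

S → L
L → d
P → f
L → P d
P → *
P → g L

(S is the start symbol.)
No reduce-reduce conflicts

A reduce-reduce conflict occurs when an LR(0) state has two complete items [A → α .] and [B → β .] — both call for a reduction, and with no lookahead the parser cannot choose between them.

Augment with S' → S and build the canonical LR(0) collection (I0 = CLOSURE({[S' → . S]}), then GOTO on every symbol after a dot until no new states appear). It has 10 states:
  I0: { [L → . P d], [L → . d], [P → . *], [P → . f], [P → . g L], [S → . L], [S' → . S] }  — shift
  I1: { [P → * .] }  — reduce
  I2: { [S → L .] }  — reduce
  I3: { [L → P . d] }  — shift
  I4: { [S' → S .] }  — accept
  I5: { [L → d .] }  — reduce
  I6: { [P → f .] }  — reduce
  I7: { [L → . P d], [L → . d], [P → . *], [P → . f], [P → . g L], [P → g . L] }  — shift
  I8: { [P → g L .] }  — reduce
  I9: { [L → P d .] }  — reduce

No state contains more than one complete item.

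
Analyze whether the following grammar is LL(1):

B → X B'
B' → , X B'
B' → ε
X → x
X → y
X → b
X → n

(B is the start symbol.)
Yes, the grammar is LL(1).

A grammar is LL(1) if for each non-terminal N with multiple productions, the predict sets of those productions are pairwise disjoint, where PREDICT(N → α) = (FIRST(α) \ {ε}) ∪ (FOLLOW(N) if α ⇒* ε).

Relevant sets:
  FOLLOW(B') = { $ }

For B':
  PREDICT(B' → ',' X B') = { ',' }
  PREDICT(B' → ε) = { $ }
For X:
  PREDICT(X → x) = { 'x' }
  PREDICT(X → y) = { 'y' }
  PREDICT(X → b) = { 'b' }
  PREDICT(X → n) = { 'n' }
B has a single production, so nothing to check there.

All predict sets are disjoint. The grammar IS LL(1).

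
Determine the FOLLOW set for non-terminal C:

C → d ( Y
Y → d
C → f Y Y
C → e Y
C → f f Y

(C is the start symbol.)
To compute FOLLOW(C), find every occurrence of C on a right-hand side N → α C β: add FIRST(β) \ {ε}, and if β is empty or nullable also add FOLLOW(N). Iterate to a fixed point.

C is the start symbol, so $ ∈ FOLLOW(C).
C does not occur on any right-hand side.

Taking the union: FOLLOW(C) = { $ }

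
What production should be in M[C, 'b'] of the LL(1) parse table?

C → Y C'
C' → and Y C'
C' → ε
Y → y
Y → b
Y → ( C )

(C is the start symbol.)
C → Y C'

To find M[C, 'b'], we find productions for C where 'b' is in the predict set (PREDICT(N → α) = (FIRST(α) \ {ε}) ∪ (FOLLOW(N) if α ⇒* ε)).

Relevant sets:
  FIRST(Y) = { '(', 'b', 'y' }

C → Y C': PREDICT = { '(', 'b', 'y' }
  'b' is in predict set, so this production goes in M[C, 'b']

M[C, 'b'] = C → Y C'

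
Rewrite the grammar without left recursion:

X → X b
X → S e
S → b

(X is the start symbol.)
X → S e X'
X' → b X'
X' → ε
S → b

X is directly left-recursive. The standard transformation for
  A → A α₁ | ... | A α_m | β₁ | ... | β_n
is
  A  → β₁ A' | ... | β_n A'
  A' → α₁ A' | ... | α_m A' | ε

X → S e becomes X → S e X'
X → X b becomes X' → b X'
Add X' → ε

Productions for other non-terminals are unchanged:
  S → b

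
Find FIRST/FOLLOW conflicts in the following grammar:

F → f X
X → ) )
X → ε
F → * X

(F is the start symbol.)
No FIRST/FOLLOW conflicts.

A FIRST/FOLLOW conflict occurs when a non-terminal N has a nullable alternative N → β (β ⇒* ε) and another alternative N → α with FIRST(α) ∩ FOLLOW(N) ≠ ∅: on such a lookahead the parser cannot decide between expanding α and letting N vanish via β.

Nullable non-terminals: X.

X: nullable alternative(s) X → ε; FOLLOW(X) = { $ }
  X → ) ): FIRST \ {ε} = { ')' } — disjoint from FOLLOW(X)
  X → ε: FIRST \ {ε} = { } — this is the only nullable alternative, skip

F has no nullable alternative, so no FIRST/FOLLOW check is needed there.

No FIRST/FOLLOW conflicts found.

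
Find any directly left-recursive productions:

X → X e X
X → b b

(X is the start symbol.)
Direct left recursion occurs when N → N α for some non-terminal N (the right-hand side begins with the left-hand side itself).

X → X e X: LEFT RECURSIVE (starts with X)
X → b b: starts with b

The grammar has direct left recursion on: X.

Answer: Yes, X is left-recursive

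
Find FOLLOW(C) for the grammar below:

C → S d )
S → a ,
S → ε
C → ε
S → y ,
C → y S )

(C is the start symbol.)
C is the start symbol, so $ ∈ FOLLOW(C).
C does not occur on any right-hand side.

Taking the union: FOLLOW(C) = { $ }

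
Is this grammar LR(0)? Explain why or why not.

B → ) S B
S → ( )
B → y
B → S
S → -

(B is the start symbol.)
Yes, the grammar is LR(0)

A grammar is LR(0) if no state in the canonical LR(0) collection has:
  - both a shift item (dot before a terminal) and a complete item (shift-reduce conflict), or
  - two or more complete items (reduce-reduce conflict; the accept item [B' → B .] counts as a complete item here).

Augment with B' → B and build the canonical LR(0) collection (I0 = CLOSURE({[B' → . B]}), then GOTO on every symbol after a dot until no new states appear). It has 10 states:
  I0: { [B → . ) S B], [B → . S], [B → . y], [B' → . B], [S → . ( )], [S → . -] }  — shift
  I1: { [S → ( . )] }  — shift
  I2: { [B → ) . S B], [S → . ( )], [S → . -] }  — shift
  I3: { [S → - .] }  — reduce
  I4: { [B' → B .] }  — accept
  I5: { [B → S .] }  — reduce
  I6: { [B → y .] }  — reduce
  I7: { [B → ) S . B], [B → . ) S B], [B → . S], [B → . y], [S → . ( )], [S → . -] }  — shift
  I8: { [B → ) S B .] }  — reduce
  I9: { [S → ( ) .] }  — reduce

Every state is either a pure shift/goto state or contains exactly one complete item and nothing to shift — no conflicts. The grammar is LR(0).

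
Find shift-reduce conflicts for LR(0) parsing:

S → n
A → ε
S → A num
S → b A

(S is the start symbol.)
Yes — I0: [A → .] vs [S → . b A]

A shift-reduce conflict occurs when an LR(0) state has both:
  - a complete (reduce) item [A → α .] (dot at the end), and
  - a shift item [B → β . c γ] (dot before a terminal).

Augment with S' → S and build the canonical LR(0) collection (I0 = CLOSURE({[S' → . S]}), then GOTO on every symbol after a dot until no new states appear). It has 7 states:
  I0: { [A → .], [S → . A num], [S → . b A], [S → . n], [S' → . S] }  — shift, reduce
  I1: { [S → A . num] }  — shift
  I2: { [S' → S .] }  — accept
  I3: { [A → .], [S → b . A] }  — reduce
  I4: { [S → n .] }  — reduce
  I5: { [S → b A .] }  — reduce
  I6: { [S → A num .] }  — reduce

I0 contains reduce item [A → .] and shift items [S → . b A], [S → . n] — shift-reduce conflict.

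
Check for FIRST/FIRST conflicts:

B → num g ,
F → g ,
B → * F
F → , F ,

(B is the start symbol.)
No FIRST/FIRST conflicts.

A FIRST/FIRST conflict occurs when two productions N → α and N → β for the same non-terminal have FIRST(α) ∩ FIRST(β) ≠ ∅ (with ε ∈ FIRST of a nullable right-hand side, so two nullable alternatives also conflict).

Productions for B:
  B → num g ,: FIRST = { 'num' }
  B → * F: FIRST = { '*' }
Productions for F:
  F → g ,: FIRST = { 'g' }
  F → , F ,: FIRST = { ',' }

All alternatives of each non-terminal have pairwise disjoint FIRST sets.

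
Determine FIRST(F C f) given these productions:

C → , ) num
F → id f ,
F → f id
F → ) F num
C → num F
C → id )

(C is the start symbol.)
FIRST sets of the non-terminals involved (from the grammar, by fixed-point iteration):
  FIRST(F) = { ')', 'f', 'id' }

To compute FIRST(F C f), process the symbols left to right:
Symbol F is a non-terminal. Add FIRST(F) \ {ε} = { ')', 'f', 'id' }
F is not nullable (ε ∉ FIRST(F)), so stop here.
FIRST(F C f) = { ')', 'f', 'id' }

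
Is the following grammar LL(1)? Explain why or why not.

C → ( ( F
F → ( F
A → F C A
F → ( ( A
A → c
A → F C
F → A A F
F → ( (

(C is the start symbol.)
No. Predict set conflict for F: { '(' }

A grammar is LL(1) if for each non-terminal N with multiple productions, the predict sets of those productions are pairwise disjoint, where PREDICT(N → α) = (FIRST(α) \ {ε}) ∪ (FOLLOW(N) if α ⇒* ε).

Relevant sets:
  FIRST(A) = { '(', 'c' }
  FIRST(F) = { '(', 'c' }

For F:
  PREDICT(F → '(' F) = { '(' }
  PREDICT(F → '(' '(' A) = { '(' }
  PREDICT(F → A A F) = { '(', 'c' }
  PREDICT(F → '(' '(') = { '(' }
For A:
  PREDICT(A → F C A) = { '(', 'c' }
  PREDICT(A → c) = { 'c' }
  PREDICT(A → F C) = { '(', 'c' }
C has a single production, so nothing to check there.

Conflict found: Predict set conflict for F: { '(' }
The grammar is NOT LL(1).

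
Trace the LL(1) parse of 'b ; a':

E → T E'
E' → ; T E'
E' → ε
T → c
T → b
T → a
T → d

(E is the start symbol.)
LL(1) parsing maintains a stack (initially the start symbol over $) and the input. At each step: if the stack top is a terminal, match it against the current input token; if it is a non-terminal N, replace it with the RHS of M[N, lookahead] (the unique production whose predict set contains the lookahead).

Stack is shown with the top on the left.

Stack     Input    Action
-------------------------
E $       b ; a $  output E → T E'
T E' $    b ; a $  output T → b
b E' $    b ; a $  match 'b'
E' $      ; a $    output E' → ; T E'
; T E' $  ; a $    match ';'
T E' $    a $      output T → a
a E' $    a $      match 'a'
E' $      $        output E' → ε
$         $        accept

The string is accepted.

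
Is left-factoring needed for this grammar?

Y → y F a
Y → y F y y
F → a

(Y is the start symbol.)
Left-factoring is needed when two productions for the same non-terminal
share a common prefix on the right-hand side.

Productions for Y:
  Y → y F a
  Y → y F y y

Found common prefix 'y F' in productions for Y

Answer: Yes, Y has productions with common prefix 'y F'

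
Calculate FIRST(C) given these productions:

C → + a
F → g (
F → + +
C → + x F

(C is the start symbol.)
{ '+' }

To compute FIRST(C), examine every production with C on the left-hand side, reading each right-hand side left to right until a non-nullable symbol is reached.

From C → + a:
  - '+' is a terminal: add '+' and stop
From C → + x F:
  - '+' is a terminal: add '+' and stop

Collecting: FIRST(C) = { '+' }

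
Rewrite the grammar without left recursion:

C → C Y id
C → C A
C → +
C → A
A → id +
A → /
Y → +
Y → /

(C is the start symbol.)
C is directly left-recursive. The standard transformation for
  A → A α₁ | ... | A α_m | β₁ | ... | β_n
is
  A  → β₁ A' | ... | β_n A'
  A' → α₁ A' | ... | α_m A' | ε

C → + becomes C → + C'
C → A becomes C → A C'
C → C Y id becomes C' → Y id C'
C → C A becomes C' → A C'
Add C' → ε

Productions for other non-terminals are unchanged:
  A → id +
  A → /
  Y → +
  Y → /

Resulting grammar:
C → + C'
C → A C'
C' → Y id C'
C' → A C'
C' → ε
A → id +
A → /
Y → +
Y → /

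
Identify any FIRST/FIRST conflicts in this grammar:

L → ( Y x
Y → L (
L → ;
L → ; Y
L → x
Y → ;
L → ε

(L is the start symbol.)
Yes. L → ';' / L → ';' Y on { ';' }; Y → L '(' / Y → ';' on { ';' }

FIRST sets of the non-terminals at (or reachable through a nullable prefix from) the front of some alternative:
  FIRST(L) = { '(', ';', 'x', ε }

Productions for L:
  L → ( Y x: FIRST = { '(' }
  L → ;: FIRST = { ';' }
  L → ; Y: FIRST = { ';' }
  L → x: FIRST = { 'x' }
  L → ε: FIRST = { ε }
Productions for Y:
  Y → L (: FIRST = { '(', ';', 'x' }
  Y → ;: FIRST = { ';' }

Conflict for L: L → ; and L → ; Y
  Overlap: { ';' }
Conflict for Y: Y → L ( and Y → ;
  Overlap: { ';' }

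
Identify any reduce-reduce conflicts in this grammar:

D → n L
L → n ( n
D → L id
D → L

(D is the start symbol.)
No reduce-reduce conflicts

A reduce-reduce conflict occurs when an LR(0) state has two complete items [A → α .] and [B → β .] — both call for a reduction, and with no lookahead the parser cannot choose between them.

Augment with D' → D and build the canonical LR(0) collection (I0 = CLOSURE({[D' → . D]}), then GOTO on every symbol after a dot until no new states appear). It has 9 states:
  I0: { [D → . L id], [D → . L], [D → . n L], [D' → . D], [L → . n ( n] }  — shift
  I1: { [D' → D .] }  — accept
  I2: { [D → L . id], [D → L .] }  — shift, reduce
  I3: { [D → n . L], [L → . n ( n], [L → n . ( n] }  — shift
  I4: { [L → n ( . n] }  — shift
  I5: { [D → n L .] }  — reduce
  I6: { [L → n . ( n] }  — shift
  I7: { [L → n ( n .] }  — reduce
  I8: { [D → L id .] }  — reduce

No state contains more than one complete item.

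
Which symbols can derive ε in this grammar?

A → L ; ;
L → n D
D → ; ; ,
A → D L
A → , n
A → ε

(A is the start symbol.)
{ 'A' }

A non-terminal is nullable if it can derive ε (the empty string): either it has an ε-production, or it has a production whose right-hand side consists entirely of nullable non-terminals.

ε-productions: A → ε
So A is immediately nullable.
No further non-terminal can be added: every production for the remaining non-terminals contains a terminal or a non-nullable non-terminal.
Nullable = { 'A' }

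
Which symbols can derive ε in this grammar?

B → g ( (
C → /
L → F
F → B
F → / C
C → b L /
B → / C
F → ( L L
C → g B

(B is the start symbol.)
A non-terminal is nullable if it can derive ε (the empty string): either it has an ε-production, or it has a production whose right-hand side consists entirely of nullable non-terminals.

There are no ε-productions, so no non-terminal can derive ε.
No non-terminals are nullable.

Answer: None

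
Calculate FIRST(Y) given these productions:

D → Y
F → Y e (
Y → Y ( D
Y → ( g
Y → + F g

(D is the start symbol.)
From Y → Y ( D:
  - Y is the symbol being defined: contributes nothing new
    Y is not nullable, so stop
From Y → ( g:
  - '(' is a terminal: add '(' and stop
From Y → + F g:
  - '+' is a terminal: add '+' and stop

Collecting: FIRST(Y) = { '(', '+' }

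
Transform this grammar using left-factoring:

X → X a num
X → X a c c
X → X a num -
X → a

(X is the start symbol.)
X → X a X'
X' → num X''
X'' → ε
X'' → -
X' → c c
X → a

Left-factoring transforms A → αβ₁ | αβ₂ into A → αA' and A' → β₁ | β₂
(α is the longest common prefix among the alternatives). Repeat until
no nonterminal has two alternatives with a common prefix.

Round 1: X has alternatives sharing prefix 'X a'. Introduce X': X → X a X'
  Add: X' → num
  Add: X' → c c
  Add: X' → num -

Round 2: X' has alternatives sharing prefix 'num'. Introduce X'': X' → num X''
  Add: X'' → ε
  Add: X'' → -

No remaining common prefixes — done.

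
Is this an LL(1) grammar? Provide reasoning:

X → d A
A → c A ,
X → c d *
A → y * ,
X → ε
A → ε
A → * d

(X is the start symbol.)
A grammar is LL(1) if for each non-terminal N with multiple productions, the predict sets of those productions are pairwise disjoint, where PREDICT(N → α) = (FIRST(α) \ {ε}) ∪ (FOLLOW(N) if α ⇒* ε).

Relevant sets:
  FOLLOW(X) = { $ }
  FOLLOW(A) = { $, ',' }

For X:
  PREDICT(X → d A) = { 'd' }
  PREDICT(X → c d '*') = { 'c' }
  PREDICT(X → ε) = { $ }
For A:
  PREDICT(A → c A ',') = { 'c' }
  PREDICT(A → y '*' ',') = { 'y' }
  PREDICT(A → ε) = { $, ',' }
  PREDICT(A → '*' d) = { '*' }

All predict sets are disjoint. The grammar IS LL(1).

Answer: Yes, the grammar is LL(1).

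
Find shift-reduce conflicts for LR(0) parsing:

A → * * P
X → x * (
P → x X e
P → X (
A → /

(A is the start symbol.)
No shift-reduce conflicts

Augment with A' → A and build the canonical LR(0) collection (I0 = CLOSURE({[A' → . A]}), then GOTO on every symbol after a dot until no new states appear). It has 14 states:
  I0: { [A → . * * P], [A → . /], [A' → . A] }  — shift
  I1: { [A → * . * P] }  — shift
  I2: { [A → / .] }  — reduce
  I3: { [A' → A .] }  — accept
  I4: { [A → * * . P], [P → . X (], [P → . x X e], [X → . x * (] }  — shift
  I5: { [A → * * P .] }  — reduce
  I6: { [P → X . (] }  — shift
  I7: { [P → x . X e], [X → . x * (], [X → x . * (] }  — shift
  I8: { [X → x * . (] }  — shift
  I9: { [P → x X . e] }  — shift
  I10: { [X → x . * (] }  — shift
  I11: { [P → x X e .] }  — reduce
  I12: { [X → x * ( .] }  — reduce
  I13: { [P → X ( .] }  — reduce

No state contains both a complete item and a shift item.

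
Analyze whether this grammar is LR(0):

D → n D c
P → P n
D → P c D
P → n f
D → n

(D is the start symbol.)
Augment with D' → D and build the canonical LR(0) collection (I0 = CLOSURE({[D' → . D]}), then GOTO on every symbol after a dot until no new states appear). It has 10 states:
  I0: { [D → . P c D], [D → . n D c], [D → . n], [D' → . D], [P → . P n], [P → . n f] }  — shift
  I1: { [D' → D .] }  — accept
  I2: { [D → P . c D], [P → P . n] }  — shift
  I3: { [D → . P c D], [D → . n D c], [D → . n], [D → n . D c], [D → n .], [P → . P n], [P → . n f], [P → n . f] }  — shift, reduce
  I4: { [D → n D . c] }  — shift
  I5: { [P → n f .] }  — reduce
  I6: { [D → n D c .] }  — reduce
  I7: { [D → . P c D], [D → . n D c], [D → . n], [D → P c . D], [P → . P n], [P → . n f] }  — shift
  I8: { [P → P n .] }  — reduce
  I9: { [D → P c D .] }  — reduce

Conflict in state I3:
  Shift-reduce conflict between [D → n .] and [D → . n]
So the grammar is NOT LR(0).

Answer: No. Shift-reduce conflict between [D → n .] and [D → . n]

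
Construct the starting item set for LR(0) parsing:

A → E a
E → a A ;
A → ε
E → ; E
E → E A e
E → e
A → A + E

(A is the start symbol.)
{ [A → . A + E], [A → . E a], [A → .], [A' → . A], [E → . ; E], [E → . E A e], [E → . a A ;], [E → . e] }

First, augment the grammar with A' → A
I₀ = CLOSURE({ [A' → . A] }):
  [A' → . A] has the dot before A: add [A → . E a], [A → .], [A → . A + E]
  [A → . E a] has the dot before E: add [E → . a A ;], [E → . ; E], [E → . E A e], [E → . e]
No further items can be added.

I₀ = { [A → . A + E], [A → . E a], [A → .], [A' → . A], [E → . ; E], [E → . E A e], [E → . a A ;], [E → . e] }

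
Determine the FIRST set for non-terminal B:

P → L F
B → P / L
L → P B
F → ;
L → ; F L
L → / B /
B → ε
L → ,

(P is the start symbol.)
FIRST sets of the other non-terminals involved (by the same procedure, iterated to a fixed point):
  FIRST(P) = { ',', '/', ';' }

From B → P / L:
  - P is a non-terminal: add FIRST(P) \ {ε} = { ',', '/', ';' }
    P is not nullable, so stop
From B → ε:
  - ε-production, so ε ∈ FIRST(B)

Collecting: FIRST(B) = { ',', '/', ';', ε }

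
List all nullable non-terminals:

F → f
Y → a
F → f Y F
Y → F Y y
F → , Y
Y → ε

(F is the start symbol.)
{ 'Y' }

ε-productions: Y → ε
So Y is immediately nullable.
No further non-terminal can be added: every production for the remaining non-terminals contains a terminal or a non-nullable non-terminal.
Nullable = { 'Y' }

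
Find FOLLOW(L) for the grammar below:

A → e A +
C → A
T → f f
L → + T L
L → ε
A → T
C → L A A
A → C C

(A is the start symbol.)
In L → + T L: L is at the end; this adds FOLLOW(L) to itself — nothing new
In C → L A A: L is followed by A A, add FIRST(A A) \ {ε} = { '+', 'e', 'f' }

Taking the union: FOLLOW(L) = { '+', 'e', 'f' }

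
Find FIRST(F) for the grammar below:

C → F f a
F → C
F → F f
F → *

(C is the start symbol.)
To compute FIRST(F), examine every production with F on the left-hand side, reading each right-hand side left to right until a non-nullable symbol is reached.

FIRST sets of the other non-terminals involved (by the same procedure, iterated to a fixed point):
  FIRST(C) = { '*' }

From F → C:
  - C is a non-terminal: add FIRST(C) \ {ε} = { '*' }
    C is not nullable, so stop
From F → F f:
  - F is the symbol being defined: contributes nothing new
    F is not nullable, so stop
From F → *:
  - '*' is a terminal: add '*' and stop

Collecting: FIRST(F) = { '*' }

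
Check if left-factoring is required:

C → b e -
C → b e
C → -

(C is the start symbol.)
Yes, C has productions with common prefix 'b e'

Left-factoring is needed when two productions for the same non-terminal
share a common prefix on the right-hand side.

Productions for C:
  C → b e -
  C → b e
  C → -

Found common prefix 'b e' in productions for C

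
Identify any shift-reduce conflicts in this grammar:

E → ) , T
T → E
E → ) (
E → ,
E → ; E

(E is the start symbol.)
No shift-reduce conflicts

Augment with E' → E and build the canonical LR(0) collection (I0 = CLOSURE({[E' → . E]}), then GOTO on every symbol after a dot until no new states appear). It has 10 states:
  I0: { [E → . ) (], [E → . ) , T], [E → . ,], [E → . ; E], [E' → . E] }  — shift
  I1: { [E → ) . (], [E → ) . , T] }  — shift
  I2: { [E → , .] }  — reduce
  I3: { [E → . ) (], [E → . ) , T], [E → . ,], [E → . ; E], [E → ; . E] }  — shift
  I4: { [E' → E .] }  — accept
  I5: { [E → ; E .] }  — reduce
  I6: { [E → ) ( .] }  — reduce
  I7: { [E → ) , . T], [E → . ) (], [E → . ) , T], [E → . ,], [E → . ; E], [T → . E] }  — shift
  I8: { [T → E .] }  — reduce
  I9: { [E → ) , T .] }  — reduce

No state contains both a complete item and a shift item.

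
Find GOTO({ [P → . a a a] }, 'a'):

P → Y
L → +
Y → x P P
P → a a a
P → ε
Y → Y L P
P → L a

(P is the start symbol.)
GOTO(I, 'a') = CLOSURE({ [A → αX.β] : [A → α.Xβ] ∈ I, X = 'a' })

Items with dot before 'a', with the dot advanced:
  [P → . a a a] → [P → a . a a]
Closure adds nothing (no advanced item has the dot before a non-terminal).

GOTO = { [P → a . a a] }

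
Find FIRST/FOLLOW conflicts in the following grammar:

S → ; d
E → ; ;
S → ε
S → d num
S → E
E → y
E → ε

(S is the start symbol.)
No FIRST/FOLLOW conflicts.

Nullable non-terminals: E, S.
FIRST sets used below: FIRST(E) = { ';', 'y', ε }

E: nullable alternative(s) E → ε; FOLLOW(E) = { $ }
  E → ; ;: FIRST \ {ε} = { ';' } — disjoint from FOLLOW(E)
  E → y: FIRST \ {ε} = { 'y' } — disjoint from FOLLOW(E)
  E → ε: FIRST \ {ε} = { } — this is the only nullable alternative, skip

S: nullable alternative(s) S → ε, S → E; FOLLOW(S) = { $ }
  S → ; d: FIRST \ {ε} = { ';' } — disjoint from FOLLOW(S)
  S → ε: FIRST \ {ε} = { } — disjoint from FOLLOW(S)
  S → d num: FIRST \ {ε} = { 'd' } — disjoint from FOLLOW(S)
  S → E: FIRST \ {ε} = { ';', 'y' } — disjoint from FOLLOW(S)

No FIRST/FOLLOW conflicts found.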